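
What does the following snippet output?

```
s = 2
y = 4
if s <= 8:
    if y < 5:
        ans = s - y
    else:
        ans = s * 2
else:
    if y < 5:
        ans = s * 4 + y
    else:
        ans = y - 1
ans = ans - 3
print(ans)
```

s=2, y=4
s <= 8 is True; y < 5 is True
→ ans = s - y = -2
ans = (-2)-3 = -5

-5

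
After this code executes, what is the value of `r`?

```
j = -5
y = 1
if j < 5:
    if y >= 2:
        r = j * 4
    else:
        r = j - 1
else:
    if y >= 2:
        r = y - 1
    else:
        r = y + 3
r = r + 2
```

j=-5, y=1
j < 5 is True; y >= 2 is False
→ r = j - 1 = -6
r = (-6)+2 = -4

-4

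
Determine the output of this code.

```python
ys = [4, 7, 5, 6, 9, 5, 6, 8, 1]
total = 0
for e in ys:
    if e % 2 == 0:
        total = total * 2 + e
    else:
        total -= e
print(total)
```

e=4: even, total = 0*2+4 = 4
e=7: not even, total = 4-7 = -3
e=5: not even, total = (-3)-5 = -8
e=6: even, total = (-8)*2+6 = -10
e=9: not even, total = (-10)-9 = -19
e=5: not even, total = (-19)-5 = -24
e=6: even, total = (-24)*2+6 = -42
e=8: even, total = (-42)*2+8 = -76
e=1: not even, total = (-76)-1 = -77

-77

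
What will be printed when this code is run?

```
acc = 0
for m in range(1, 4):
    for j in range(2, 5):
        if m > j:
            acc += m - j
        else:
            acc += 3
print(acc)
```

m=1,j=2: not 1>2, acc = 0+3 = 3
m=1,j=3: not 1>3, acc = 3+3 = 6
m=1,j=4: not 1>4, acc = 6+3 = 9
m=2,j=2: not 2>2, acc = 9+3 = 12
m=2,j=3: not 2>3, acc = 12+3 = 15
m=2,j=4: not 2>4, acc = 15+3 = 18
m=3,j=2: 3>2, acc = 18+1 = 19
m=3,j=3: not 3>3, acc = 19+3 = 22
m=3,j=4: not 3>4, acc = 22+3 = 25

25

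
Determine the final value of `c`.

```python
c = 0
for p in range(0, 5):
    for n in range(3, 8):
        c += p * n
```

p=0,n=3: c = 0+0 = 0
p=0,n=4: c = 0+0 = 0
p=0,n=5: c = 0+0 = 0
p=0,n=6: c = 0+0 = 0
p=0,n=7: c = 0+0 = 0
p=1,n=3: c = 0+3 = 3
p=1,n=4: c = 3+4 = 7
p=1,n=5: c = 7+5 = 12
p=1,n=6: c = 12+6 = 18
p=1,n=7: c = 18+7 = 25
p=2,n=3: c = 25+6 = 31
p=2,n=4: c = 31+8 = 39
p=2,n=5: c = 39+10 = 49
p=2,n=6: c = 49+12 = 61
p=2,n=7: c = 61+14 = 75
p=3,n=3: c = 75+9 = 84
p=3,n=4: c = 84+12 = 96
p=3,n=5: c = 96+15 = 111
p=3,n=6: c = 111+18 = 129
p=3,n=7: c = 129+21 = 150
p=4,n=3: c = 150+12 = 162
p=4,n=4: c = 162+16 = 178
p=4,n=5: c = 178+20 = 198
p=4,n=6: c = 198+24 = 222
p=4,n=7: c = 222+28 = 250

250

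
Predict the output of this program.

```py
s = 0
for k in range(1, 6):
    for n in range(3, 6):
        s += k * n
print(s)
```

180

k=1,n=3: s = 0+3 = 3
k=1,n=4: s = 3+4 = 7
k=1,n=5: s = 7+5 = 12
k=2,n=3: s = 12+6 = 18
k=2,n=4: s = 18+8 = 26
k=2,n=5: s = 26+10 = 36
k=3,n=3: s = 36+9 = 45
k=3,n=4: s = 45+12 = 57
k=3,n=5: s = 57+15 = 72
k=4,n=3: s = 72+12 = 84
k=4,n=4: s = 84+16 = 100
k=4,n=5: s = 100+20 = 120
k=5,n=3: s = 120+15 = 135
k=5,n=4: s = 135+20 = 155
k=5,n=5: s = 155+25 = 180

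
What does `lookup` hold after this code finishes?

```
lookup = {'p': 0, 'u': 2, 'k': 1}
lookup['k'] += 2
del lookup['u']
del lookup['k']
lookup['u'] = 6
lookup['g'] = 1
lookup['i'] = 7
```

{'p': 0, 'u': 6, 'g': 1, 'i': 7}

lookup['k'] = 1+2 = 3 → {'p': 0, 'u': 2, 'k': 3}
del 'u' → {'p': 0, 'k': 3}
del 'k' → {'p': 0}
lookup['u'] = 6 → {'p': 0, 'u': 6}
lookup['g'] = 1 → {'p': 0, 'u': 6, 'g': 1}
lookup['i'] = 7 → {'p': 0, 'u': 6, 'g': 1, 'i': 7}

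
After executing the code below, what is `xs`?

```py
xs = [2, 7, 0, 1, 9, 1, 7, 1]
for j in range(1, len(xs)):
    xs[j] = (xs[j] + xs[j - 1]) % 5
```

[2, 4, 4, 0, 4, 0, 2, 3]

j=1: xs[1] = (7+2)%5 = 4 → [2, 4, 0, 1, 9, 1, 7, 1]
j=2: xs[2] = (0+4)%5 = 4 → [2, 4, 4, 1, 9, 1, 7, 1]
j=3: xs[3] = (1+4)%5 = 0 → [2, 4, 4, 0, 9, 1, 7, 1]
j=4: xs[4] = (9+0)%5 = 4 → [2, 4, 4, 0, 4, 1, 7, 1]
j=5: xs[5] = (1+4)%5 = 0 → [2, 4, 4, 0, 4, 0, 7, 1]
j=6: xs[6] = (7+0)%5 = 2 → [2, 4, 4, 0, 4, 0, 2, 1]
j=7: xs[7] = (1+2)%5 = 3 → [2, 4, 4, 0, 4, 0, 2, 3]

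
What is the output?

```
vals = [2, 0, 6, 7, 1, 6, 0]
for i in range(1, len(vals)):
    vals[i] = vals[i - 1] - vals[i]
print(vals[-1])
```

i=1: vals[1] = 2-0 = 2 → [2, 2, 6, 7, 1, 6, 0]
i=2: vals[2] = 2-6 = -4 → [2, 2, -4, 7, 1, 6, 0]
i=3: vals[3] = (-4)-7 = -11 → [2, 2, -4, -11, 1, 6, 0]
i=4: vals[4] = (-11)-1 = -12 → [2, 2, -4, -11, -12, 6, 0]
i=5: vals[5] = (-12)-6 = -18 → [2, 2, -4, -11, -12, -18, 0]
i=6: vals[6] = (-18)-0 = -18 → [2, 2, -4, -11, -12, -18, -18]

-18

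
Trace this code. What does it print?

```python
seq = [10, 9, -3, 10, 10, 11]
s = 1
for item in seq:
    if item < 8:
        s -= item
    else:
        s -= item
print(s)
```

-46

item=10: not <8, s = 1-10 = -9
item=9: not <8, s = (-9)-9 = -18
item=-3: <8, s = (-18)-(-3) = -15
item=10: not <8, s = (-15)-10 = -25
item=10: not <8, s = (-25)-10 = -35
item=11: not <8, s = (-35)-11 = -46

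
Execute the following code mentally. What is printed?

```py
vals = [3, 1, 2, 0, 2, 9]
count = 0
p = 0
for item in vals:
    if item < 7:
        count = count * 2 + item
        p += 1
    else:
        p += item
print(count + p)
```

80

item=3: <7, count = 0*2+3 = 3; p=1
item=1: <7, count = 3*2+1 = 7; p=2
item=2: <7, count = 7*2+2 = 16; p=3
item=0: <7, count = 16*2+0 = 32; p=4
item=2: <7, count = 32*2+2 = 66; p=5
item=9: not <7; p=14
count+p = 66+14 = 80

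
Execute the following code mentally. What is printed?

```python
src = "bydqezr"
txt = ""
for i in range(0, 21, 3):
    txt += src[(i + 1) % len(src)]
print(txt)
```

yebqrdz

i=0: add src[1]='y' → 'y'
i=3: add src[4]='e' → 'ye'
i=6: add src[0]='b' → 'yeb'
i=9: add src[3]='q' → 'yebq'
i=12: add src[6]='r' → 'yebqr'
i=15: add src[2]='d' → 'yebqrd'
i=18: add src[5]='z' → 'yebqrdz'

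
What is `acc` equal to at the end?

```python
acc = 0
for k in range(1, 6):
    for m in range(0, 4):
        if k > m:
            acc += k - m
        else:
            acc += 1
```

40

k=1,m=0: 1>0, acc = 0+1 = 1
k=1,m=1: not 1>1, acc = 1+1 = 2
k=1,m=2: not 1>2, acc = 2+1 = 3
k=1,m=3: not 1>3, acc = 3+1 = 4
k=2,m=0: 2>0, acc = 4+2 = 6
k=2,m=1: 2>1, acc = 6+1 = 7
k=2,m=2: not 2>2, acc = 7+1 = 8
k=2,m=3: not 2>3, acc = 8+1 = 9
k=3,m=0: 3>0, acc = 9+3 = 12
k=3,m=1: 3>1, acc = 12+2 = 14
k=3,m=2: 3>2, acc = 14+1 = 15
k=3,m=3: not 3>3, acc = 15+1 = 16
k=4,m=0: 4>0, acc = 16+4 = 20
k=4,m=1: 4>1, acc = 20+3 = 23
k=4,m=2: 4>2, acc = 23+2 = 25
k=4,m=3: 4>3, acc = 25+1 = 26
k=5,m=0: 5>0, acc = 26+5 = 31
k=5,m=1: 5>1, acc = 31+4 = 35
k=5,m=2: 5>2, acc = 35+3 = 38
k=5,m=3: 5>3, acc = 38+2 = 40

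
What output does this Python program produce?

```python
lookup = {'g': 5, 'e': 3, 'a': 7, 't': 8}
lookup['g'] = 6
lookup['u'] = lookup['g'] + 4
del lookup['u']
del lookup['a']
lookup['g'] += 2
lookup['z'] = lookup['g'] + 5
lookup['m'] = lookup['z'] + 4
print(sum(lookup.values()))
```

lookup['g'] = 6 → {'g': 6, 'e': 3, 'a': 7, 't': 8}
lookup['u'] = lookup['g']+4 = 10 → {'g': 6, 'e': 3, 'a': 7, 't': 8, 'u': 10}
del 'u' → {'g': 6, 'e': 3, 'a': 7, 't': 8}
del 'a' → {'g': 6, 'e': 3, 't': 8}
lookup['g'] = 6+2 = 8 → {'g': 8, 'e': 3, 't': 8}
lookup['z'] = lookup['g']+5 = 13 → {'g': 8, 'e': 3, 't': 8, 'z': 13}
lookup['m'] = lookup['z']+4 = 17 → {'g': 8, 'e': 3, 't': 8, 'z': 13, 'm': 17}
sum of values = 49

49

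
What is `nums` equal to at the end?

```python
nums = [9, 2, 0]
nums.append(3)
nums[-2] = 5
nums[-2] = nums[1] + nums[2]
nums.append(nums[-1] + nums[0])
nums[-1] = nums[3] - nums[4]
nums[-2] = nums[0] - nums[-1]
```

[9, 2, 7, 18, -9]

append 3 → [9, 2, 0, 3]
nums[-2] = 5 → [9, 2, 5, 3]
nums[-2] = nums[1]+nums[2] = 2+5 = 7 → [9, 2, 7, 3]
append nums[-1]+nums[0] = 3+9 = 12 → [9, 2, 7, 3, 12]
nums[-1] = nums[3]-nums[4] = 3-12 = -9 → [9, 2, 7, 3, -9]
nums[-2] = nums[0]-nums[-1] = 9-(-9) = 18 → [9, 2, 7, 18, -9]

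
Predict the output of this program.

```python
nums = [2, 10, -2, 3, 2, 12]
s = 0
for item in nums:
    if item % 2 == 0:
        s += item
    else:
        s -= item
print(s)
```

item=2: even, s = 0+2 = 2
item=10: even, s = 2+10 = 12
item=-2: even, s = 12+(-2) = 10
item=3: not even, s = 10-3 = 7
item=2: even, s = 7+2 = 9
item=12: even, s = 9+12 = 21

21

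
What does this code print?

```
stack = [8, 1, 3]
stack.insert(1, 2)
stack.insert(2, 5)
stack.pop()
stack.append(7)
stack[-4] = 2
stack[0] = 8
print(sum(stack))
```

23

insert 2 at 1 → [8, 2, 1, 3]
insert 5 at 2 → [8, 2, 5, 1, 3]
pop() removes 3 → [8, 2, 5, 1]
append 7 → [8, 2, 5, 1, 7]
stack[-4] = 2 → [8, 2, 5, 1, 7]
stack[0] = 8 → [8, 2, 5, 1, 7]
sum = 23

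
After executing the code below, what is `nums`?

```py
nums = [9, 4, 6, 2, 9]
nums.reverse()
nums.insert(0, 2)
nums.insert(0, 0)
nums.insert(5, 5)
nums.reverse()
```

[9, 4, 5, 6, 2, 9, 2, 0]

reverse → [9, 2, 6, 4, 9]
insert 2 at 0 → [2, 9, 2, 6, 4, 9]
insert 0 at 0 → [0, 2, 9, 2, 6, 4, 9]
insert 5 at 5 → [0, 2, 9, 2, 6, 5, 4, 9]
reverse → [9, 4, 5, 6, 2, 9, 2, 0]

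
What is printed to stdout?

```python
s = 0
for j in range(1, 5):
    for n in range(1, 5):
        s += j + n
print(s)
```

j=1,n=1: s = 0+2 = 2
j=1,n=2: s = 2+3 = 5
j=1,n=3: s = 5+4 = 9
j=1,n=4: s = 9+5 = 14
j=2,n=1: s = 14+3 = 17
j=2,n=2: s = 17+4 = 21
j=2,n=3: s = 21+5 = 26
j=2,n=4: s = 26+6 = 32
j=3,n=1: s = 32+4 = 36
j=3,n=2: s = 36+5 = 41
j=3,n=3: s = 41+6 = 47
j=3,n=4: s = 47+7 = 54
j=4,n=1: s = 54+5 = 59
j=4,n=2: s = 59+6 = 65
j=4,n=3: s = 65+7 = 72
j=4,n=4: s = 72+8 = 80

80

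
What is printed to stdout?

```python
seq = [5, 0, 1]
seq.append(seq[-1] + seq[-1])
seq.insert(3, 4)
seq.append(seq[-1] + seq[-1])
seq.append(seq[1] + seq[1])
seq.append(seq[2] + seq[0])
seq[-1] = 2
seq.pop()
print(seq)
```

[5, 0, 1, 4, 2, 4, 0]

append seq[-1]+seq[-1] = 1+1 = 2 → [5, 0, 1, 2]
insert 4 at 3 → [5, 0, 1, 4, 2]
append seq[-1]+seq[-1] = 2+2 = 4 → [5, 0, 1, 4, 2, 4]
append seq[1]+seq[1] = 0+0 = 0 → [5, 0, 1, 4, 2, 4, 0]
append seq[2]+seq[0] = 1+5 = 6 → [5, 0, 1, 4, 2, 4, 0, 6]
seq[-1] = 2 → [5, 0, 1, 4, 2, 4, 0, 2]
pop() removes 2 → [5, 0, 1, 4, 2, 4, 0]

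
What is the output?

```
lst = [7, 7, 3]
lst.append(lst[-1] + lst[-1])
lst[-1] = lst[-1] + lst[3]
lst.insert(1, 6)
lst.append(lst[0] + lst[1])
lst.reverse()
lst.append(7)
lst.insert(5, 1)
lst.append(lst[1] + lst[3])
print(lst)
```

append lst[-1]+lst[-1] = 3+3 = 6 → [7, 7, 3, 6]
lst[-1] = lst[-1]+lst[3] = 6+6 = 12 → [7, 7, 3, 12]
insert 6 at 1 → [7, 6, 7, 3, 12]
append lst[0]+lst[1] = 7+6 = 13 → [7, 6, 7, 3, 12, 13]
reverse → [13, 12, 3, 7, 6, 7]
append 7 → [13, 12, 3, 7, 6, 7, 7]
insert 1 at 5 → [13, 12, 3, 7, 6, 1, 7, 7]
append lst[1]+lst[3] = 12+7 = 19 → [13, 12, 3, 7, 6, 1, 7, 7, 19]

[13, 12, 3, 7, 6, 1, 7, 7, 19]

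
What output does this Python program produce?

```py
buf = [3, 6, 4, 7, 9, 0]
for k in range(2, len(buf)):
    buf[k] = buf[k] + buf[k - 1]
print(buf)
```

k=2: buf[2] = 4+6 = 10 → [3, 6, 10, 7, 9, 0]
k=3: buf[3] = 7+10 = 17 → [3, 6, 10, 17, 9, 0]
k=4: buf[4] = 9+17 = 26 → [3, 6, 10, 17, 26, 0]
k=5: buf[5] = 0+26 = 26 → [3, 6, 10, 17, 26, 26]

[3, 6, 10, 17, 26, 26]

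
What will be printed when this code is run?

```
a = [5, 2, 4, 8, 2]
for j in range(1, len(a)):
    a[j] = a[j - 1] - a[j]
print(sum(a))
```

j=1: a[1] = 5-2 = 3 → [5, 3, 4, 8, 2]
j=2: a[2] = 3-4 = -1 → [5, 3, -1, 8, 2]
j=3: a[3] = (-1)-8 = -9 → [5, 3, -1, -9, 2]
j=4: a[4] = (-9)-2 = -11 → [5, 3, -1, -9, -11]
sum = -13

-13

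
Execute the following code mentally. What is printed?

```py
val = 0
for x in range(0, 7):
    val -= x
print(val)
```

x=0: val = 0-0 = 0
x=1: val = 0-1 = -1
x=2: val = (-1)-2 = -3
x=3: val = (-3)-3 = -6
x=4: val = (-6)-4 = -10
x=5: val = (-10)-5 = -15
x=6: val = (-15)-6 = -21

-21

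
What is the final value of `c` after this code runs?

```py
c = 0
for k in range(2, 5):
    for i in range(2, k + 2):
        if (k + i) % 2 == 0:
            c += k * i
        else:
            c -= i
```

20

k=2,i=2: even sum, c = 0+4 = 4
k=2,i=3: odd sum, c = 4-3 = 1
k=3,i=2: odd sum, c = 1-2 = -1
k=3,i=3: even sum, c = (-1)+9 = 8
k=3,i=4: odd sum, c = 8-4 = 4
k=4,i=2: even sum, c = 4+8 = 12
k=4,i=3: odd sum, c = 12-3 = 9
k=4,i=4: even sum, c = 9+16 = 25
k=4,i=5: odd sum, c = 25-5 = 20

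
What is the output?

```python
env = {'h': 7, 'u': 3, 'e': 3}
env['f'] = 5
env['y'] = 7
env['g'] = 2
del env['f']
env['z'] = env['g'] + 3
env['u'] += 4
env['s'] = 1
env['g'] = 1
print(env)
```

{'h': 7, 'u': 7, 'e': 3, 'y': 7, 'g': 1, 'z': 5, 's': 1}

env['f'] = 5 → {'h': 7, 'u': 3, 'e': 3, 'f': 5}
env['y'] = 7 → {'h': 7, 'u': 3, 'e': 3, 'f': 5, 'y': 7}
env['g'] = 2 → {'h': 7, 'u': 3, 'e': 3, 'f': 5, 'y': 7, 'g': 2}
del 'f' → {'h': 7, 'u': 3, 'e': 3, 'y': 7, 'g': 2}
env['z'] = env['g']+3 = 5 → {'h': 7, 'u': 3, 'e': 3, 'y': 7, 'g': 2, 'z': 5}
env['u'] = 3+4 = 7 → {'h': 7, 'u': 7, 'e': 3, 'y': 7, 'g': 2, 'z': 5}
env['s'] = 1 → {'h': 7, 'u': 7, 'e': 3, 'y': 7, 'g': 2, 'z': 5, 's': 1}
env['g'] = 1 → {'h': 7, 'u': 7, 'e': 3, 'y': 7, 'g': 1, 'z': 5, 's': 1}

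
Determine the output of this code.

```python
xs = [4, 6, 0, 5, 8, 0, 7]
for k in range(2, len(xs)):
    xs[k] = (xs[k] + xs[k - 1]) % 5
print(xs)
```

k=2: xs[2] = (0+6)%5 = 1 → [4, 6, 1, 5, 8, 0, 7]
k=3: xs[3] = (5+1)%5 = 1 → [4, 6, 1, 1, 8, 0, 7]
k=4: xs[4] = (8+1)%5 = 4 → [4, 6, 1, 1, 4, 0, 7]
k=5: xs[5] = (0+4)%5 = 4 → [4, 6, 1, 1, 4, 4, 7]
k=6: xs[6] = (7+4)%5 = 1 → [4, 6, 1, 1, 4, 4, 1]

[4, 6, 1, 1, 4, 4, 1]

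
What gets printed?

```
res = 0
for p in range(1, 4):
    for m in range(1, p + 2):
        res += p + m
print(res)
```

p=1,m=1: res = 0+2 = 2
p=1,m=2: res = 2+3 = 5
p=2,m=1: res = 5+3 = 8
p=2,m=2: res = 8+4 = 12
p=2,m=3: res = 12+5 = 17
p=3,m=1: res = 17+4 = 21
p=3,m=2: res = 21+5 = 26
p=3,m=3: res = 26+6 = 32
p=3,m=4: res = 32+7 = 39

39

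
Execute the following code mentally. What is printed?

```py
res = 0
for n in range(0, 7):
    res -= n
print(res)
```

n=0: res = 0-0 = 0
n=1: res = 0-1 = -1
n=2: res = (-1)-2 = -3
n=3: res = (-3)-3 = -6
n=4: res = (-6)-4 = -10
n=5: res = (-10)-5 = -15
n=6: res = (-15)-6 = -21

-21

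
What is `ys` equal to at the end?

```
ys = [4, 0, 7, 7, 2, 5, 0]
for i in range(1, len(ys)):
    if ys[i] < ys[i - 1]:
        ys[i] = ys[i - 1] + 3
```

[4, 7, 7, 7, 10, 13, 16]

i=1: 0<4, ys[1] = 4+3 = 7 → [4, 7, 7, 7, 2, 5, 0]
i=2: 7>=7, unchanged → [4, 7, 7, 7, 2, 5, 0]
i=3: 7>=7, unchanged → [4, 7, 7, 7, 2, 5, 0]
i=4: 2<7, ys[4] = 7+3 = 10 → [4, 7, 7, 7, 10, 5, 0]
i=5: 5<10, ys[5] = 10+3 = 13 → [4, 7, 7, 7, 10, 13, 0]
i=6: 0<13, ys[6] = 13+3 = 16 → [4, 7, 7, 7, 10, 13, 16]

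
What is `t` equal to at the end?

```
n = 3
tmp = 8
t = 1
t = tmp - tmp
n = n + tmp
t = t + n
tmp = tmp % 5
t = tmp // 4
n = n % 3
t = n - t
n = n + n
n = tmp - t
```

2

t = 8-8 = 0
n = 3+8 = 11
t = 0+11 = 11
tmp = 8%5 = 3
t = 3//4 = 0
n = 11%3 = 2
t = 2-0 = 2
n = 2+2 = 4
n = 3-2 = 1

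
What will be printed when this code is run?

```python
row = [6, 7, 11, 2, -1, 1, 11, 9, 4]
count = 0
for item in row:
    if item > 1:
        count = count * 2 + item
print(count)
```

item=6: >1, count = 0*2+6 = 6
item=7: >1, count = 6*2+7 = 19
item=11: >1, count = 19*2+11 = 49
item=2: >1, count = 49*2+2 = 100
item=-1: not >1
item=1: not >1
item=11: >1, count = 100*2+11 = 211
item=9: >1, count = 211*2+9 = 431
item=4: >1, count = 431*2+4 = 866

866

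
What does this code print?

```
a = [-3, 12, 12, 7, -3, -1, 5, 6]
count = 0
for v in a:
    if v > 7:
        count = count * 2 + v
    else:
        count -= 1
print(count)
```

27

v=-3: not >7, count = 0-1 = -1
v=12: >7, count = (-1)*2+12 = 10
v=12: >7, count = 10*2+12 = 32
v=7: not >7, count = 32-1 = 31
v=-3: not >7, count = 31-1 = 30
v=-1: not >7, count = 30-1 = 29
v=5: not >7, count = 29-1 = 28
v=6: not >7, count = 28-1 = 27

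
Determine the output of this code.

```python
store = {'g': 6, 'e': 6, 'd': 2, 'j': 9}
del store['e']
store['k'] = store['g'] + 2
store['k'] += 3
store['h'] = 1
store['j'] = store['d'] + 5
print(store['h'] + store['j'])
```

8

del 'e' → {'g': 6, 'd': 2, 'j': 9}
store['k'] = store['g']+2 = 8 → {'g': 6, 'd': 2, 'j': 9, 'k': 8}
store['k'] = 8+3 = 11 → {'g': 6, 'd': 2, 'j': 9, 'k': 11}
store['h'] = 1 → {'g': 6, 'd': 2, 'j': 9, 'k': 11, 'h': 1}
store['j'] = store['d']+5 = 7 → {'g': 6, 'd': 2, 'j': 7, 'k': 11, 'h': 1}
store['h']+store['j'] = 1+7 = 8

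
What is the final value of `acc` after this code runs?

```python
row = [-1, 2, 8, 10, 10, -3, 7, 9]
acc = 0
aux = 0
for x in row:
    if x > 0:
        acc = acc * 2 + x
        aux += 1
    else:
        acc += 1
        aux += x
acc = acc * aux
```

806

x=-1: not >0, acc = 0+1 = 1; aux=-1
x=2: >0, acc = 1*2+2 = 4; aux=0
x=8: >0, acc = 4*2+8 = 16; aux=1
x=10: >0, acc = 16*2+10 = 42; aux=2
x=10: >0, acc = 42*2+10 = 94; aux=3
x=-3: not >0, acc = 94+1 = 95; aux=0
x=7: >0, acc = 95*2+7 = 197; aux=1
x=9: >0, acc = 197*2+9 = 403; aux=2
acc*aux = 403*2 = 806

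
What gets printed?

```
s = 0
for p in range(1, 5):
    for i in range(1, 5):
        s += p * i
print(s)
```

p=1,i=1: s = 0+1 = 1
p=1,i=2: s = 1+2 = 3
p=1,i=3: s = 3+3 = 6
p=1,i=4: s = 6+4 = 10
p=2,i=1: s = 10+2 = 12
p=2,i=2: s = 12+4 = 16
p=2,i=3: s = 16+6 = 22
p=2,i=4: s = 22+8 = 30
p=3,i=1: s = 30+3 = 33
p=3,i=2: s = 33+6 = 39
p=3,i=3: s = 39+9 = 48
p=3,i=4: s = 48+12 = 60
p=4,i=1: s = 60+4 = 64
p=4,i=2: s = 64+8 = 72
p=4,i=3: s = 72+12 = 84
p=4,i=4: s = 84+16 = 100

100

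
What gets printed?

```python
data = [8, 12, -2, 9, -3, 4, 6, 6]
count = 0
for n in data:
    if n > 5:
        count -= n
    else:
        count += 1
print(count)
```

n=8: >5, count = 0-8 = -8
n=12: >5, count = (-8)-12 = -20
n=-2: not >5, count = (-20)+1 = -19
n=9: >5, count = (-19)-9 = -28
n=-3: not >5, count = (-28)+1 = -27
n=4: not >5, count = (-27)+1 = -26
n=6: >5, count = (-26)-6 = -32
n=6: >5, count = (-32)-6 = -38

-38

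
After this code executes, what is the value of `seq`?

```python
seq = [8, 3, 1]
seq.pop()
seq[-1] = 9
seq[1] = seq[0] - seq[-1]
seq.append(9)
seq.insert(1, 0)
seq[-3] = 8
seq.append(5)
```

[8, 8, -1, 9, 5]

pop() removes 1 → [8, 3]
seq[-1] = 9 → [8, 9]
seq[1] = seq[0]-seq[-1] = 8-9 = -1 → [8, -1]
append 9 → [8, -1, 9]
insert 0 at 1 → [8, 0, -1, 9]
seq[-3] = 8 → [8, 8, -1, 9]
append 5 → [8, 8, -1, 9, 5]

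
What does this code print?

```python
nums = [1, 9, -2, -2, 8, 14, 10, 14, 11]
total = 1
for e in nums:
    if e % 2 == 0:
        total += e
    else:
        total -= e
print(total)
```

e=1: not even, total = 1-1 = 0
e=9: not even, total = 0-9 = -9
e=-2: even, total = (-9)+(-2) = -11
e=-2: even, total = (-11)+(-2) = -13
e=8: even, total = (-13)+8 = -5
e=14: even, total = (-5)+14 = 9
e=10: even, total = 9+10 = 19
e=14: even, total = 19+14 = 33
e=11: not even, total = 33-11 = 22

22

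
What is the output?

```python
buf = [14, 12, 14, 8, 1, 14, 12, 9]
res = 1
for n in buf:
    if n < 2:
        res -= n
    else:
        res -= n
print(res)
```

n=14: not <2, res = 1-14 = -13
n=12: not <2, res = (-13)-12 = -25
n=14: not <2, res = (-25)-14 = -39
n=8: not <2, res = (-39)-8 = -47
n=1: <2, res = (-47)-1 = -48
n=14: not <2, res = (-48)-14 = -62
n=12: not <2, res = (-62)-12 = -74
n=9: not <2, res = (-74)-9 = -83

-83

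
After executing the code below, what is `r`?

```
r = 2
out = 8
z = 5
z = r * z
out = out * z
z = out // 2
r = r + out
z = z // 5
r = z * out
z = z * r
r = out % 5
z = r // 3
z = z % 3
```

z = 2*5 = 10
out = 8*10 = 80
z = 80//2 = 40
r = 2+80 = 82
z = 40//5 = 8
r = 8*80 = 640
z = 8*640 = 5120
r = 80%5 = 0
z = 0//3 = 0
z = 0%3 = 0

0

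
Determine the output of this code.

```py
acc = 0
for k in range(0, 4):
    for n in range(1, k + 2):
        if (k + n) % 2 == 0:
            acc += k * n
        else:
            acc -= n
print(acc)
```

k=0,n=1: odd sum, acc = 0-1 = -1
k=1,n=1: even sum, acc = (-1)+1 = 0
k=1,n=2: odd sum, acc = 0-2 = -2
k=2,n=1: odd sum, acc = (-2)-1 = -3
k=2,n=2: even sum, acc = (-3)+4 = 1
k=2,n=3: odd sum, acc = 1-3 = -2
k=3,n=1: even sum, acc = (-2)+3 = 1
k=3,n=2: odd sum, acc = 1-2 = -1
k=3,n=3: even sum, acc = (-1)+9 = 8
k=3,n=4: odd sum, acc = 8-4 = 4

4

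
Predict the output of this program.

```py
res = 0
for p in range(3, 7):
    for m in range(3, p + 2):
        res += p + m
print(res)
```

130

p=3,m=3: res = 0+6 = 6
p=3,m=4: res = 6+7 = 13
p=4,m=3: res = 13+7 = 20
p=4,m=4: res = 20+8 = 28
p=4,m=5: res = 28+9 = 37
p=5,m=3: res = 37+8 = 45
p=5,m=4: res = 45+9 = 54
p=5,m=5: res = 54+10 = 64
p=5,m=6: res = 64+11 = 75
p=6,m=3: res = 75+9 = 84
p=6,m=4: res = 84+10 = 94
p=6,m=5: res = 94+11 = 105
p=6,m=6: res = 105+12 = 117
p=6,m=7: res = 117+13 = 130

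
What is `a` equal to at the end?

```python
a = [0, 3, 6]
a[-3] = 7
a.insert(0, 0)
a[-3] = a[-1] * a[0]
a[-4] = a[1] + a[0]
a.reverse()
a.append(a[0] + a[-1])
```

a[-3] = 7 → [7, 3, 6]
insert 0 at 0 → [0, 7, 3, 6]
a[-3] = a[-1]*a[0] = 6*0 = 0 → [0, 0, 3, 6]
a[-4] = a[1]+a[0] = 0+0 = 0 → [0, 0, 3, 6]
reverse → [6, 3, 0, 0]
append a[0]+a[-1] = 6+0 = 6 → [6, 3, 0, 0, 6]

[6, 3, 0, 0, 6]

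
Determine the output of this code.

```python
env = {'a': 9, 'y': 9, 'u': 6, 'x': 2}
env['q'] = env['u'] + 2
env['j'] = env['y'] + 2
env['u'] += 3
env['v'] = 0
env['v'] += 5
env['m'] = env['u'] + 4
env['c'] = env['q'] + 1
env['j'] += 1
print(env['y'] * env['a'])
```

81

env['q'] = env['u']+2 = 8 → {'a': 9, 'y': 9, 'u': 6, 'x': 2, 'q': 8}
env['j'] = env['y']+2 = 11 → {'a': 9, 'y': 9, 'u': 6, 'x': 2, 'q': 8, 'j': 11}
env['u'] = 6+3 = 9 → {'a': 9, 'y': 9, 'u': 9, 'x': 2, 'q': 8, 'j': 11}
env['v'] = 0 → {'a': 9, 'y': 9, 'u': 9, 'x': 2, 'q': 8, 'j': 11, 'v': 0}
env['v'] = 0+5 = 5 → {'a': 9, 'y': 9, 'u': 9, 'x': 2, 'q': 8, 'j': 11, 'v': 5}
env['m'] = env['u']+4 = 13 → {'a': 9, 'y': 9, 'u': 9, 'x': 2, 'q': 8, 'j': 11, 'v': 5, 'm': 13}
env['c'] = env['q']+1 = 9 → {'a': 9, 'y': 9, 'u': 9, 'x': 2, 'q': 8, 'j': 11, 'v': 5, 'm': 13, 'c': 9}
env['j'] = 11+1 = 12 → {'a': 9, 'y': 9, 'u': 9, 'x': 2, 'q': 8, 'j': 12, 'v': 5, 'm': 13, 'c': 9}
env['y']*env['a'] = 9*9 = 81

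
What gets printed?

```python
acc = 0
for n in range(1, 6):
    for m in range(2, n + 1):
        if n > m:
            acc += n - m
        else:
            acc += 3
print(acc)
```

n=2,m=2: not 2>2, acc = 0+3 = 3
n=3,m=2: 3>2, acc = 3+1 = 4
n=3,m=3: not 3>3, acc = 4+3 = 7
n=4,m=2: 4>2, acc = 7+2 = 9
n=4,m=3: 4>3, acc = 9+1 = 10
n=4,m=4: not 4>4, acc = 10+3 = 13
n=5,m=2: 5>2, acc = 13+3 = 16
n=5,m=3: 5>3, acc = 16+2 = 18
n=5,m=4: 5>4, acc = 18+1 = 19
n=5,m=5: not 5>5, acc = 19+3 = 22

22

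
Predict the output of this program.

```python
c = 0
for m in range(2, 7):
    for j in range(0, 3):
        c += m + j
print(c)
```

m=2,j=0: c = 0+2 = 2
m=2,j=1: c = 2+3 = 5
m=2,j=2: c = 5+4 = 9
m=3,j=0: c = 9+3 = 12
m=3,j=1: c = 12+4 = 16
m=3,j=2: c = 16+5 = 21
m=4,j=0: c = 21+4 = 25
m=4,j=1: c = 25+5 = 30
m=4,j=2: c = 30+6 = 36
m=5,j=0: c = 36+5 = 41
m=5,j=1: c = 41+6 = 47
m=5,j=2: c = 47+7 = 54
m=6,j=0: c = 54+6 = 60
m=6,j=1: c = 60+7 = 67
m=6,j=2: c = 67+8 = 75

75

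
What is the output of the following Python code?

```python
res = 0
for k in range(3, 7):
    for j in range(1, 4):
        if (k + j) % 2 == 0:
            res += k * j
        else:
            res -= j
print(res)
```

40

k=3,j=1: even sum, res = 0+3 = 3
k=3,j=2: odd sum, res = 3-2 = 1
k=3,j=3: even sum, res = 1+9 = 10
k=4,j=1: odd sum, res = 10-1 = 9
k=4,j=2: even sum, res = 9+8 = 17
k=4,j=3: odd sum, res = 17-3 = 14
k=5,j=1: even sum, res = 14+5 = 19
k=5,j=2: odd sum, res = 19-2 = 17
k=5,j=3: even sum, res = 17+15 = 32
k=6,j=1: odd sum, res = 32-1 = 31
k=6,j=2: even sum, res = 31+12 = 43
k=6,j=3: odd sum, res = 43-3 = 40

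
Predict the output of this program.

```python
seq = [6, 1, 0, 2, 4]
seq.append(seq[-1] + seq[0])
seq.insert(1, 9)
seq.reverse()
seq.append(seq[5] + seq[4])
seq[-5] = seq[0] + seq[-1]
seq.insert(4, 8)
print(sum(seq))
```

append seq[-1]+seq[0] = 4+6 = 10 → [6, 1, 0, 2, 4, 10]
insert 9 at 1 → [6, 9, 1, 0, 2, 4, 10]
reverse → [10, 4, 2, 0, 1, 9, 6]
append seq[5]+seq[4] = 9+1 = 10 → [10, 4, 2, 0, 1, 9, 6, 10]
seq[-5] = seq[0]+seq[-1] = 10+10 = 20 → [10, 4, 2, 20, 1, 9, 6, 10]
insert 8 at 4 → [10, 4, 2, 20, 8, 1, 9, 6, 10]
sum = 70

70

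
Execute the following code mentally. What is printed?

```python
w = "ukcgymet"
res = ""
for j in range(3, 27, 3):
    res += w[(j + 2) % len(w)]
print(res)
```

j=3: add w[5]='m' → 'm'
j=6: add w[0]='u' → 'mu'
j=9: add w[3]='g' → 'mug'
j=12: add w[6]='e' → 'muge'
j=15: add w[1]='k' → 'mugek'
j=18: add w[4]='y' → 'mugeky'
j=21: add w[7]='t' → 'mugekyt'
j=24: add w[2]='c' → 'mugekytc'

mugekytc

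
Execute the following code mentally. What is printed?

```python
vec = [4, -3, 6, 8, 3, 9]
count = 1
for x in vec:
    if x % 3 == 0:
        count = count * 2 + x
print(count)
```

x=4: not %3==0
x=-3: %3==0, count = 1*2+(-3) = -1
x=6: %3==0, count = (-1)*2+6 = 4
x=8: not %3==0
x=3: %3==0, count = 4*2+3 = 11
x=9: %3==0, count = 11*2+9 = 31

31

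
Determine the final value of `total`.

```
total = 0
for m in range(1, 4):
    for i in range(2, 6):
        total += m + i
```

66

m=1,i=2: total = 0+3 = 3
m=1,i=3: total = 3+4 = 7
m=1,i=4: total = 7+5 = 12
m=1,i=5: total = 12+6 = 18
m=2,i=2: total = 18+4 = 22
m=2,i=3: total = 22+5 = 27
m=2,i=4: total = 27+6 = 33
m=2,i=5: total = 33+7 = 40
m=3,i=2: total = 40+5 = 45
m=3,i=3: total = 45+6 = 51
m=3,i=4: total = 51+7 = 58
m=3,i=5: total = 58+8 = 66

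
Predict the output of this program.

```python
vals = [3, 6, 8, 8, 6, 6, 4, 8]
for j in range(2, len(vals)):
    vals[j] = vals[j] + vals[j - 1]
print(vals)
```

j=2: vals[2] = 8+6 = 14 → [3, 6, 14, 8, 6, 6, 4, 8]
j=3: vals[3] = 8+14 = 22 → [3, 6, 14, 22, 6, 6, 4, 8]
j=4: vals[4] = 6+22 = 28 → [3, 6, 14, 22, 28, 6, 4, 8]
j=5: vals[5] = 6+28 = 34 → [3, 6, 14, 22, 28, 34, 4, 8]
j=6: vals[6] = 4+34 = 38 → [3, 6, 14, 22, 28, 34, 38, 8]
j=7: vals[7] = 8+38 = 46 → [3, 6, 14, 22, 28, 34, 38, 46]

[3, 6, 14, 22, 28, 34, 38, 46]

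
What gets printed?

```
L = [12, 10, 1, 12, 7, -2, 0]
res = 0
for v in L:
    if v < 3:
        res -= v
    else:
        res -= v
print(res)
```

v=12: not <3, res = 0-12 = -12
v=10: not <3, res = (-12)-10 = -22
v=1: <3, res = (-22)-1 = -23
v=12: not <3, res = (-23)-12 = -35
v=7: not <3, res = (-35)-7 = -42
v=-2: <3, res = (-42)-(-2) = -40
v=0: <3, res = (-40)-0 = -40

-40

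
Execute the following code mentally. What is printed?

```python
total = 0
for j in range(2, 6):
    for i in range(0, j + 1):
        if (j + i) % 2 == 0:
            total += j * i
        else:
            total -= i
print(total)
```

j=2,i=0: even sum, total = 0+0 = 0
j=2,i=1: odd sum, total = 0-1 = -1
j=2,i=2: even sum, total = (-1)+4 = 3
j=3,i=0: odd sum, total = 3-0 = 3
j=3,i=1: even sum, total = 3+3 = 6
j=3,i=2: odd sum, total = 6-2 = 4
j=3,i=3: even sum, total = 4+9 = 13
j=4,i=0: even sum, total = 13+0 = 13
j=4,i=1: odd sum, total = 13-1 = 12
j=4,i=2: even sum, total = 12+8 = 20
j=4,i=3: odd sum, total = 20-3 = 17
j=4,i=4: even sum, total = 17+16 = 33
j=5,i=0: odd sum, total = 33-0 = 33
j=5,i=1: even sum, total = 33+5 = 38
j=5,i=2: odd sum, total = 38-2 = 36
j=5,i=3: even sum, total = 36+15 = 51
j=5,i=4: odd sum, total = 51-4 = 47
j=5,i=5: even sum, total = 47+25 = 72

72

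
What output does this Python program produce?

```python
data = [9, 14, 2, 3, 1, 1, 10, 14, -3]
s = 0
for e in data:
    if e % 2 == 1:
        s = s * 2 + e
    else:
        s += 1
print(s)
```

e=9: odd, s = 0*2+9 = 9
e=14: not odd, s = 9+1 = 10
e=2: not odd, s = 10+1 = 11
e=3: odd, s = 11*2+3 = 25
e=1: odd, s = 25*2+1 = 51
e=1: odd, s = 51*2+1 = 103
e=10: not odd, s = 103+1 = 104
e=14: not odd, s = 104+1 = 105
e=-3: odd, s = 105*2+(-3) = 207

207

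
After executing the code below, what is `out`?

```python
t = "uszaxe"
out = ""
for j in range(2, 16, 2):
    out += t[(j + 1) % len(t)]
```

j=2: add t[3]='a' → 'a'
j=4: add t[5]='e' → 'ae'
j=6: add t[1]='s' → 'aes'
j=8: add t[3]='a' → 'aesa'
j=10: add t[5]='e' → 'aesae'
j=12: add t[1]='s' → 'aesaes'
j=14: add t[3]='a' → 'aesaesa'

'aesaesa'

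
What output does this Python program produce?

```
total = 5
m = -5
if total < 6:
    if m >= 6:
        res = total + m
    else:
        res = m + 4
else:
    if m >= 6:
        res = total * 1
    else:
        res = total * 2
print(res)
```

total=5, m=-5
total < 6 is True; m >= 6 is False
→ res = m + 4 = -1

-1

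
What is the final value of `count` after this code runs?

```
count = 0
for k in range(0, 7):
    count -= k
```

-21

k=0: count = 0-0 = 0
k=1: count = 0-1 = -1
k=2: count = (-1)-2 = -3
k=3: count = (-3)-3 = -6
k=4: count = (-6)-4 = -10
k=5: count = (-10)-5 = -15
k=6: count = (-15)-6 = -21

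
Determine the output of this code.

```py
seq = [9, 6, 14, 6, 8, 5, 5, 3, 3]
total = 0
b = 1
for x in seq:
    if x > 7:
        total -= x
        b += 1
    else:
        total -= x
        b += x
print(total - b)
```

-91

x=9: >7, total = 0-9 = -9; b=2
x=6: not >7, total = (-9)-6 = -15; b=8
x=14: >7, total = (-15)-14 = -29; b=9
x=6: not >7, total = (-29)-6 = -35; b=15
x=8: >7, total = (-35)-8 = -43; b=16
x=5: not >7, total = (-43)-5 = -48; b=21
x=5: not >7, total = (-48)-5 = -53; b=26
x=3: not >7, total = (-53)-3 = -56; b=29
x=3: not >7, total = (-56)-3 = -59; b=32
total-b = (-59)-32 = -91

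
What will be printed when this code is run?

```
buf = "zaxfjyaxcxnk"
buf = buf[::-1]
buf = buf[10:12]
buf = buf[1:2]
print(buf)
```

z

reverse → 'knxcxayjfxaz'
slice [10:12] → 'az'
slice [1:2] → 'z'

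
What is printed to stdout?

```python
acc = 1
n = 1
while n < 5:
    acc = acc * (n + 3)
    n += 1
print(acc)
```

840

n=1: acc = 1*4 = 4
n=2: acc = 4*5 = 20
n=3: acc = 20*6 = 120
n=4: acc = 120*7 = 840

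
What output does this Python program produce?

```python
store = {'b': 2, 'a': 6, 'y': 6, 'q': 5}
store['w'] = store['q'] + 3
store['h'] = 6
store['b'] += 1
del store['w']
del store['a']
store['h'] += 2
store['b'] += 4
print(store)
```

store['w'] = store['q']+3 = 8 → {'b': 2, 'a': 6, 'y': 6, 'q': 5, 'w': 8}
store['h'] = 6 → {'b': 2, 'a': 6, 'y': 6, 'q': 5, 'w': 8, 'h': 6}
store['b'] = 2+1 = 3 → {'b': 3, 'a': 6, 'y': 6, 'q': 5, 'w': 8, 'h': 6}
del 'w' → {'b': 3, 'a': 6, 'y': 6, 'q': 5, 'h': 6}
del 'a' → {'b': 3, 'y': 6, 'q': 5, 'h': 6}
store['h'] = 6+2 = 8 → {'b': 3, 'y': 6, 'q': 5, 'h': 8}
store['b'] = 3+4 = 7 → {'b': 7, 'y': 6, 'q': 5, 'h': 8}

{'b': 7, 'y': 6, 'q': 5, 'h': 8}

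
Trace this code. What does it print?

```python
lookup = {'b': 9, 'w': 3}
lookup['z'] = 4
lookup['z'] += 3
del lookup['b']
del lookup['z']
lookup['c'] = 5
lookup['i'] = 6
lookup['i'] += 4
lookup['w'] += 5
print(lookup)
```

{'w': 8, 'c': 5, 'i': 10}

lookup['z'] = 4 → {'b': 9, 'w': 3, 'z': 4}
lookup['z'] = 4+3 = 7 → {'b': 9, 'w': 3, 'z': 7}
del 'b' → {'w': 3, 'z': 7}
del 'z' → {'w': 3}
lookup['c'] = 5 → {'w': 3, 'c': 5}
lookup['i'] = 6 → {'w': 3, 'c': 5, 'i': 6}
lookup['i'] = 6+4 = 10 → {'w': 3, 'c': 5, 'i': 10}
lookup['w'] = 3+5 = 8 → {'w': 8, 'c': 5, 'i': 10}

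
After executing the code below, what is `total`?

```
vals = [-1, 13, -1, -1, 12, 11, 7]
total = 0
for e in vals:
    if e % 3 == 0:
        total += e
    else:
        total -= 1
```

e=-1: not %3==0, total = 0-1 = -1
e=13: not %3==0, total = (-1)-1 = -2
e=-1: not %3==0, total = (-2)-1 = -3
e=-1: not %3==0, total = (-3)-1 = -4
e=12: %3==0, total = (-4)+12 = 8
e=11: not %3==0, total = 8-1 = 7
e=7: not %3==0, total = 7-1 = 6

6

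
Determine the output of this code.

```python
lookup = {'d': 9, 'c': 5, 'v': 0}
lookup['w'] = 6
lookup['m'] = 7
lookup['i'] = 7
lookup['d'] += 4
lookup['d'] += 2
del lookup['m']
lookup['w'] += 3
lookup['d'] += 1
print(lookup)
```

lookup['w'] = 6 → {'d': 9, 'c': 5, 'v': 0, 'w': 6}
lookup['m'] = 7 → {'d': 9, 'c': 5, 'v': 0, 'w': 6, 'm': 7}
lookup['i'] = 7 → {'d': 9, 'c': 5, 'v': 0, 'w': 6, 'm': 7, 'i': 7}
lookup['d'] = 9+4 = 13 → {'d': 13, 'c': 5, 'v': 0, 'w': 6, 'm': 7, 'i': 7}
lookup['d'] = 13+2 = 15 → {'d': 15, 'c': 5, 'v': 0, 'w': 6, 'm': 7, 'i': 7}
del 'm' → {'d': 15, 'c': 5, 'v': 0, 'w': 6, 'i': 7}
lookup['w'] = 6+3 = 9 → {'d': 15, 'c': 5, 'v': 0, 'w': 9, 'i': 7}
lookup['d'] = 15+1 = 16 → {'d': 16, 'c': 5, 'v': 0, 'w': 9, 'i': 7}

{'d': 16, 'c': 5, 'v': 0, 'w': 9, 'i': 7}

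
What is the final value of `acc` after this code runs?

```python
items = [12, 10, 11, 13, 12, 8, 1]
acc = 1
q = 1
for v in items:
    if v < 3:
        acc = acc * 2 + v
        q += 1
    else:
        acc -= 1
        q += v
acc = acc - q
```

v=12: not <3, acc = 1-1 = 0; q=13
v=10: not <3, acc = 0-1 = -1; q=23
v=11: not <3, acc = (-1)-1 = -2; q=34
v=13: not <3, acc = (-2)-1 = -3; q=47
v=12: not <3, acc = (-3)-1 = -4; q=59
v=8: not <3, acc = (-4)-1 = -5; q=67
v=1: <3, acc = (-5)*2+1 = -9; q=68
acc-q = (-9)-68 = -77

-77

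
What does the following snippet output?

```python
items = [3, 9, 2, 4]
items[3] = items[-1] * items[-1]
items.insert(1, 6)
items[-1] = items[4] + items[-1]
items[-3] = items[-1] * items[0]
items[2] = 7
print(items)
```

[3, 6, 7, 2, 32]

items[3] = items[-1]*items[-1] = 4*4 = 16 → [3, 9, 2, 16]
insert 6 at 1 → [3, 6, 9, 2, 16]
items[-1] = items[4]+items[-1] = 16+16 = 32 → [3, 6, 9, 2, 32]
items[-3] = items[-1]*items[0] = 32*3 = 96 → [3, 6, 96, 2, 32]
items[2] = 7 → [3, 6, 7, 2, 32]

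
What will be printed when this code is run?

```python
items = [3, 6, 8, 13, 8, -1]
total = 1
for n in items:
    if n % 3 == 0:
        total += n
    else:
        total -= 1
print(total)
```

n=3: %3==0, total = 1+3 = 4
n=6: %3==0, total = 4+6 = 10
n=8: not %3==0, total = 10-1 = 9
n=13: not %3==0, total = 9-1 = 8
n=8: not %3==0, total = 8-1 = 7
n=-1: not %3==0, total = 7-1 = 6

6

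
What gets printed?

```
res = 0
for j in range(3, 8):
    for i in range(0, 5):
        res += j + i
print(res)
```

175

j=3,i=0: res = 0+3 = 3
j=3,i=1: res = 3+4 = 7
j=3,i=2: res = 7+5 = 12
j=3,i=3: res = 12+6 = 18
j=3,i=4: res = 18+7 = 25
j=4,i=0: res = 25+4 = 29
j=4,i=1: res = 29+5 = 34
j=4,i=2: res = 34+6 = 40
j=4,i=3: res = 40+7 = 47
j=4,i=4: res = 47+8 = 55
j=5,i=0: res = 55+5 = 60
j=5,i=1: res = 60+6 = 66
j=5,i=2: res = 66+7 = 73
j=5,i=3: res = 73+8 = 81
j=5,i=4: res = 81+9 = 90
j=6,i=0: res = 90+6 = 96
j=6,i=1: res = 96+7 = 103
j=6,i=2: res = 103+8 = 111
j=6,i=3: res = 111+9 = 120
j=6,i=4: res = 120+10 = 130
j=7,i=0: res = 130+7 = 137
j=7,i=1: res = 137+8 = 145
j=7,i=2: res = 145+9 = 154
j=7,i=3: res = 154+10 = 164
j=7,i=4: res = 164+11 = 175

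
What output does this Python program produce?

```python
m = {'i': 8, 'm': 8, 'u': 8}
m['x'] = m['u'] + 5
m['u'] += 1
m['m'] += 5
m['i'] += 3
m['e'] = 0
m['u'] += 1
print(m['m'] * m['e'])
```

0

m['x'] = m['u']+5 = 13 → {'i': 8, 'm': 8, 'u': 8, 'x': 13}
m['u'] = 8+1 = 9 → {'i': 8, 'm': 8, 'u': 9, 'x': 13}
m['m'] = 8+5 = 13 → {'i': 8, 'm': 13, 'u': 9, 'x': 13}
m['i'] = 8+3 = 11 → {'i': 11, 'm': 13, 'u': 9, 'x': 13}
m['e'] = 0 → {'i': 11, 'm': 13, 'u': 9, 'x': 13, 'e': 0}
m['u'] = 9+1 = 10 → {'i': 11, 'm': 13, 'u': 10, 'x': 13, 'e': 0}
m['m']*m['e'] = 13*0 = 0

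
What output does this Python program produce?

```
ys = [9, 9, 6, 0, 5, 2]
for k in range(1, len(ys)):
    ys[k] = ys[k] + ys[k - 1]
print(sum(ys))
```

135

k=1: ys[1] = 9+9 = 18 → [9, 18, 6, 0, 5, 2]
k=2: ys[2] = 6+18 = 24 → [9, 18, 24, 0, 5, 2]
k=3: ys[3] = 0+24 = 24 → [9, 18, 24, 24, 5, 2]
k=4: ys[4] = 5+24 = 29 → [9, 18, 24, 24, 29, 2]
k=5: ys[5] = 2+29 = 31 → [9, 18, 24, 24, 29, 31]
sum = 135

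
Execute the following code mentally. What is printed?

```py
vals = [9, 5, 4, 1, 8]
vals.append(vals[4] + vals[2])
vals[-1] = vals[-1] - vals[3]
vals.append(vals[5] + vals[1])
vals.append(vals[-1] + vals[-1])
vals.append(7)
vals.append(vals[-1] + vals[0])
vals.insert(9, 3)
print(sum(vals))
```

append vals[4]+vals[2] = 8+4 = 12 → [9, 5, 4, 1, 8, 12]
vals[-1] = vals[-1]-vals[3] = 12-1 = 11 → [9, 5, 4, 1, 8, 11]
append vals[5]+vals[1] = 11+5 = 16 → [9, 5, 4, 1, 8, 11, 16]
append vals[-1]+vals[-1] = 16+16 = 32 → [9, 5, 4, 1, 8, 11, 16, 32]
append 7 → [9, 5, 4, 1, 8, 11, 16, 32, 7]
append vals[-1]+vals[0] = 7+9 = 16 → [9, 5, 4, 1, 8, 11, 16, 32, 7, 16]
insert 3 at 9 → [9, 5, 4, 1, 8, 11, 16, 32, 7, 3, 16]
sum = 112

112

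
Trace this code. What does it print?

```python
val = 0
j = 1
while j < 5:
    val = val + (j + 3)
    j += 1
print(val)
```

j=1: val = 0+4 = 4
j=2: val = 4+5 = 9
j=3: val = 9+6 = 15
j=4: val = 15+7 = 22

22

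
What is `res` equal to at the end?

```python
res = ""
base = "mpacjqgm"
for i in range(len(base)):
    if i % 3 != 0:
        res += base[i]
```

i=0: skip
i=1: add 'p' → 'p'
i=2: add 'a' → 'pa'
i=3: skip
i=4: add 'j' → 'paj'
i=5: add 'q' → 'pajq'
i=6: skip
i=7: add 'm' → 'pajqm'

'pajqm'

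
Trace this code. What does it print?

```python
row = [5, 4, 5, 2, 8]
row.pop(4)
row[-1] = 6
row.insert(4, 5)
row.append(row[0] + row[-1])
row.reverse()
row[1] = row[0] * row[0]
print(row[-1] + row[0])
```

pop(4) removes 8 → [5, 4, 5, 2]
row[-1] = 6 → [5, 4, 5, 6]
insert 5 at 4 → [5, 4, 5, 6, 5]
append row[0]+row[-1] = 5+5 = 10 → [5, 4, 5, 6, 5, 10]
reverse → [10, 5, 6, 5, 4, 5]
row[1] = row[0]*row[0] = 10*10 = 100 → [10, 100, 6, 5, 4, 5]
row[-1]+row[0] = 5+10 = 15

15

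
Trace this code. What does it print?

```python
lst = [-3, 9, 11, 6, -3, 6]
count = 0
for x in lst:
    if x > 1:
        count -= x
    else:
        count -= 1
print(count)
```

x=-3: not >1, count = 0-1 = -1
x=9: >1, count = (-1)-9 = -10
x=11: >1, count = (-10)-11 = -21
x=6: >1, count = (-21)-6 = -27
x=-3: not >1, count = (-27)-1 = -28
x=6: >1, count = (-28)-6 = -34

-34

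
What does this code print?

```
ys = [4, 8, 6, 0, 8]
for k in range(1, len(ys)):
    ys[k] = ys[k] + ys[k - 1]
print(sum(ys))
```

k=1: ys[1] = 8+4 = 12 → [4, 12, 6, 0, 8]
k=2: ys[2] = 6+12 = 18 → [4, 12, 18, 0, 8]
k=3: ys[3] = 0+18 = 18 → [4, 12, 18, 18, 8]
k=4: ys[4] = 8+18 = 26 → [4, 12, 18, 18, 26]
sum = 78

78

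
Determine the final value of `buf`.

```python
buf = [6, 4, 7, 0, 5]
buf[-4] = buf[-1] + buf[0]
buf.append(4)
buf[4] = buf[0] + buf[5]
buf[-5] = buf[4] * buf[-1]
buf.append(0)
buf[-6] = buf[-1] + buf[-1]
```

buf[-4] = buf[-1]+buf[0] = 5+6 = 11 → [6, 11, 7, 0, 5]
append 4 → [6, 11, 7, 0, 5, 4]
buf[4] = buf[0]+buf[5] = 6+4 = 10 → [6, 11, 7, 0, 10, 4]
buf[-5] = buf[4]*buf[-1] = 10*4 = 40 → [6, 40, 7, 0, 10, 4]
append 0 → [6, 40, 7, 0, 10, 4, 0]
buf[-6] = buf[-1]+buf[-1] = 0+0 = 0 → [6, 0, 7, 0, 10, 4, 0]

[6, 0, 7, 0, 10, 4, 0]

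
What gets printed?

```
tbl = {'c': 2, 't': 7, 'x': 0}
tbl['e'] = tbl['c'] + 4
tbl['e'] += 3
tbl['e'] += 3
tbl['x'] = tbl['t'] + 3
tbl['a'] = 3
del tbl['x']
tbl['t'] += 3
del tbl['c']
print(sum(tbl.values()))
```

tbl['e'] = tbl['c']+4 = 6 → {'c': 2, 't': 7, 'x': 0, 'e': 6}
tbl['e'] = 6+3 = 9 → {'c': 2, 't': 7, 'x': 0, 'e': 9}
tbl['e'] = 9+3 = 12 → {'c': 2, 't': 7, 'x': 0, 'e': 12}
tbl['x'] = tbl['t']+3 = 10 → {'c': 2, 't': 7, 'x': 10, 'e': 12}
tbl['a'] = 3 → {'c': 2, 't': 7, 'x': 10, 'e': 12, 'a': 3}
del 'x' → {'c': 2, 't': 7, 'e': 12, 'a': 3}
tbl['t'] = 7+3 = 10 → {'c': 2, 't': 10, 'e': 12, 'a': 3}
del 'c' → {'t': 10, 'e': 12, 'a': 3}
sum of values = 25

25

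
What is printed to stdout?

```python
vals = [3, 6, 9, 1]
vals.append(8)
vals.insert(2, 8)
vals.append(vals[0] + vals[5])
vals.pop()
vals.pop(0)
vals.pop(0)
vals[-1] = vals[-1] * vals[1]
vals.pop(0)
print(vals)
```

[9, 1, 72]

append 8 → [3, 6, 9, 1, 8]
insert 8 at 2 → [3, 6, 8, 9, 1, 8]
append vals[0]+vals[5] = 3+8 = 11 → [3, 6, 8, 9, 1, 8, 11]
pop() removes 11 → [3, 6, 8, 9, 1, 8]
pop(0) removes 3 → [6, 8, 9, 1, 8]
pop(0) removes 6 → [8, 9, 1, 8]
vals[-1] = vals[-1]*vals[1] = 8*9 = 72 → [8, 9, 1, 72]
pop(0) removes 8 → [9, 1, 72]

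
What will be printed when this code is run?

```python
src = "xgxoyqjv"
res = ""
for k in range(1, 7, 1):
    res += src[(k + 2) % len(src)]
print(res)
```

oyqjvx

k=1: add src[3]='o' → 'o'
k=2: add src[4]='y' → 'oy'
k=3: add src[5]='q' → 'oyq'
k=4: add src[6]='j' → 'oyqj'
k=5: add src[7]='v' → 'oyqjv'
k=6: add src[0]='x' → 'oyqjvx'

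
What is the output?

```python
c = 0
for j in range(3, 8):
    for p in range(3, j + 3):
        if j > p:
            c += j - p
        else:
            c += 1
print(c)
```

j=3,p=3: not 3>3, c = 0+1 = 1
j=3,p=4: not 3>4, c = 1+1 = 2
j=3,p=5: not 3>5, c = 2+1 = 3
j=4,p=3: 4>3, c = 3+1 = 4
j=4,p=4: not 4>4, c = 4+1 = 5
j=4,p=5: not 4>5, c = 5+1 = 6
j=4,p=6: not 4>6, c = 6+1 = 7
j=5,p=3: 5>3, c = 7+2 = 9
j=5,p=4: 5>4, c = 9+1 = 10
j=5,p=5: not 5>5, c = 10+1 = 11
j=5,p=6: not 5>6, c = 11+1 = 12
j=5,p=7: not 5>7, c = 12+1 = 13
j=6,p=3: 6>3, c = 13+3 = 16
j=6,p=4: 6>4, c = 16+2 = 18
j=6,p=5: 6>5, c = 18+1 = 19
j=6,p=6: not 6>6, c = 19+1 = 20
j=6,p=7: not 6>7, c = 20+1 = 21
j=6,p=8: not 6>8, c = 21+1 = 22
j=7,p=3: 7>3, c = 22+4 = 26
j=7,p=4: 7>4, c = 26+3 = 29
j=7,p=5: 7>5, c = 29+2 = 31
j=7,p=6: 7>6, c = 31+1 = 32
j=7,p=7: not 7>7, c = 32+1 = 33
j=7,p=8: not 7>8, c = 33+1 = 34
j=7,p=9: not 7>9, c = 34+1 = 35

35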